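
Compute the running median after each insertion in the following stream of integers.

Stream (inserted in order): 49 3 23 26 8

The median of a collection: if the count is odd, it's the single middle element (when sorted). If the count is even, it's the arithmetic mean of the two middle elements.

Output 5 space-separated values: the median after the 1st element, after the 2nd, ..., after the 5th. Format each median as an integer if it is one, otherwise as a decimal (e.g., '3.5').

Answer: 49 26 23 24.5 23

Derivation:
Step 1: insert 49 -> lo=[49] (size 1, max 49) hi=[] (size 0) -> median=49
Step 2: insert 3 -> lo=[3] (size 1, max 3) hi=[49] (size 1, min 49) -> median=26
Step 3: insert 23 -> lo=[3, 23] (size 2, max 23) hi=[49] (size 1, min 49) -> median=23
Step 4: insert 26 -> lo=[3, 23] (size 2, max 23) hi=[26, 49] (size 2, min 26) -> median=24.5
Step 5: insert 8 -> lo=[3, 8, 23] (size 3, max 23) hi=[26, 49] (size 2, min 26) -> median=23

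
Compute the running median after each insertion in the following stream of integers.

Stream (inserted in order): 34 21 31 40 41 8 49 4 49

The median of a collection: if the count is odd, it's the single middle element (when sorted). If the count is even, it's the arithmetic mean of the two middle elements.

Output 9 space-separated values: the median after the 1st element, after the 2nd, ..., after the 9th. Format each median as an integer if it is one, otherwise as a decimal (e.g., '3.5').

Step 1: insert 34 -> lo=[34] (size 1, max 34) hi=[] (size 0) -> median=34
Step 2: insert 21 -> lo=[21] (size 1, max 21) hi=[34] (size 1, min 34) -> median=27.5
Step 3: insert 31 -> lo=[21, 31] (size 2, max 31) hi=[34] (size 1, min 34) -> median=31
Step 4: insert 40 -> lo=[21, 31] (size 2, max 31) hi=[34, 40] (size 2, min 34) -> median=32.5
Step 5: insert 41 -> lo=[21, 31, 34] (size 3, max 34) hi=[40, 41] (size 2, min 40) -> median=34
Step 6: insert 8 -> lo=[8, 21, 31] (size 3, max 31) hi=[34, 40, 41] (size 3, min 34) -> median=32.5
Step 7: insert 49 -> lo=[8, 21, 31, 34] (size 4, max 34) hi=[40, 41, 49] (size 3, min 40) -> median=34
Step 8: insert 4 -> lo=[4, 8, 21, 31] (size 4, max 31) hi=[34, 40, 41, 49] (size 4, min 34) -> median=32.5
Step 9: insert 49 -> lo=[4, 8, 21, 31, 34] (size 5, max 34) hi=[40, 41, 49, 49] (size 4, min 40) -> median=34

Answer: 34 27.5 31 32.5 34 32.5 34 32.5 34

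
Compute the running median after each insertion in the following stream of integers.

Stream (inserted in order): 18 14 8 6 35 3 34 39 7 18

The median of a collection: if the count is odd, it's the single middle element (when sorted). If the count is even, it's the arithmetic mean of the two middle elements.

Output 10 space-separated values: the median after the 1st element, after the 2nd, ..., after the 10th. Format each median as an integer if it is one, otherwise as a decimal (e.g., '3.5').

Answer: 18 16 14 11 14 11 14 16 14 16

Derivation:
Step 1: insert 18 -> lo=[18] (size 1, max 18) hi=[] (size 0) -> median=18
Step 2: insert 14 -> lo=[14] (size 1, max 14) hi=[18] (size 1, min 18) -> median=16
Step 3: insert 8 -> lo=[8, 14] (size 2, max 14) hi=[18] (size 1, min 18) -> median=14
Step 4: insert 6 -> lo=[6, 8] (size 2, max 8) hi=[14, 18] (size 2, min 14) -> median=11
Step 5: insert 35 -> lo=[6, 8, 14] (size 3, max 14) hi=[18, 35] (size 2, min 18) -> median=14
Step 6: insert 3 -> lo=[3, 6, 8] (size 3, max 8) hi=[14, 18, 35] (size 3, min 14) -> median=11
Step 7: insert 34 -> lo=[3, 6, 8, 14] (size 4, max 14) hi=[18, 34, 35] (size 3, min 18) -> median=14
Step 8: insert 39 -> lo=[3, 6, 8, 14] (size 4, max 14) hi=[18, 34, 35, 39] (size 4, min 18) -> median=16
Step 9: insert 7 -> lo=[3, 6, 7, 8, 14] (size 5, max 14) hi=[18, 34, 35, 39] (size 4, min 18) -> median=14
Step 10: insert 18 -> lo=[3, 6, 7, 8, 14] (size 5, max 14) hi=[18, 18, 34, 35, 39] (size 5, min 18) -> median=16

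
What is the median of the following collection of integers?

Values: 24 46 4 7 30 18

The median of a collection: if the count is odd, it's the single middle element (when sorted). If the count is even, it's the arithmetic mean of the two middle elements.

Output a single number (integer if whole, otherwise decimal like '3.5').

Answer: 21

Derivation:
Step 1: insert 24 -> lo=[24] (size 1, max 24) hi=[] (size 0) -> median=24
Step 2: insert 46 -> lo=[24] (size 1, max 24) hi=[46] (size 1, min 46) -> median=35
Step 3: insert 4 -> lo=[4, 24] (size 2, max 24) hi=[46] (size 1, min 46) -> median=24
Step 4: insert 7 -> lo=[4, 7] (size 2, max 7) hi=[24, 46] (size 2, min 24) -> median=15.5
Step 5: insert 30 -> lo=[4, 7, 24] (size 3, max 24) hi=[30, 46] (size 2, min 30) -> median=24
Step 6: insert 18 -> lo=[4, 7, 18] (size 3, max 18) hi=[24, 30, 46] (size 3, min 24) -> median=21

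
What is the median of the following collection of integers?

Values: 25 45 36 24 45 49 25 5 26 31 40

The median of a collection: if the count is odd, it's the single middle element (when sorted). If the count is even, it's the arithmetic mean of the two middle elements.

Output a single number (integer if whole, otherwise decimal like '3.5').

Answer: 31

Derivation:
Step 1: insert 25 -> lo=[25] (size 1, max 25) hi=[] (size 0) -> median=25
Step 2: insert 45 -> lo=[25] (size 1, max 25) hi=[45] (size 1, min 45) -> median=35
Step 3: insert 36 -> lo=[25, 36] (size 2, max 36) hi=[45] (size 1, min 45) -> median=36
Step 4: insert 24 -> lo=[24, 25] (size 2, max 25) hi=[36, 45] (size 2, min 36) -> median=30.5
Step 5: insert 45 -> lo=[24, 25, 36] (size 3, max 36) hi=[45, 45] (size 2, min 45) -> median=36
Step 6: insert 49 -> lo=[24, 25, 36] (size 3, max 36) hi=[45, 45, 49] (size 3, min 45) -> median=40.5
Step 7: insert 25 -> lo=[24, 25, 25, 36] (size 4, max 36) hi=[45, 45, 49] (size 3, min 45) -> median=36
Step 8: insert 5 -> lo=[5, 24, 25, 25] (size 4, max 25) hi=[36, 45, 45, 49] (size 4, min 36) -> median=30.5
Step 9: insert 26 -> lo=[5, 24, 25, 25, 26] (size 5, max 26) hi=[36, 45, 45, 49] (size 4, min 36) -> median=26
Step 10: insert 31 -> lo=[5, 24, 25, 25, 26] (size 5, max 26) hi=[31, 36, 45, 45, 49] (size 5, min 31) -> median=28.5
Step 11: insert 40 -> lo=[5, 24, 25, 25, 26, 31] (size 6, max 31) hi=[36, 40, 45, 45, 49] (size 5, min 36) -> median=31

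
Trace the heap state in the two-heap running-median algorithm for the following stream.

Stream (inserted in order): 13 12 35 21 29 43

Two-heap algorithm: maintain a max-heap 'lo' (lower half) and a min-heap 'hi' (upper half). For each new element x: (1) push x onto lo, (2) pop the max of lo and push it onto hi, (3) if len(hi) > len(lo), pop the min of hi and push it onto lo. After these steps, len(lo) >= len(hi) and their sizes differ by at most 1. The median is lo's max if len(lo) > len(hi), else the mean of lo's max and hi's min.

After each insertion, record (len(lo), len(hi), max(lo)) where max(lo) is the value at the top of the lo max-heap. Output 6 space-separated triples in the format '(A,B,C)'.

Step 1: insert 13 -> lo=[13] hi=[] -> (len(lo)=1, len(hi)=0, max(lo)=13)
Step 2: insert 12 -> lo=[12] hi=[13] -> (len(lo)=1, len(hi)=1, max(lo)=12)
Step 3: insert 35 -> lo=[12, 13] hi=[35] -> (len(lo)=2, len(hi)=1, max(lo)=13)
Step 4: insert 21 -> lo=[12, 13] hi=[21, 35] -> (len(lo)=2, len(hi)=2, max(lo)=13)
Step 5: insert 29 -> lo=[12, 13, 21] hi=[29, 35] -> (len(lo)=3, len(hi)=2, max(lo)=21)
Step 6: insert 43 -> lo=[12, 13, 21] hi=[29, 35, 43] -> (len(lo)=3, len(hi)=3, max(lo)=21)

Answer: (1,0,13) (1,1,12) (2,1,13) (2,2,13) (3,2,21) (3,3,21)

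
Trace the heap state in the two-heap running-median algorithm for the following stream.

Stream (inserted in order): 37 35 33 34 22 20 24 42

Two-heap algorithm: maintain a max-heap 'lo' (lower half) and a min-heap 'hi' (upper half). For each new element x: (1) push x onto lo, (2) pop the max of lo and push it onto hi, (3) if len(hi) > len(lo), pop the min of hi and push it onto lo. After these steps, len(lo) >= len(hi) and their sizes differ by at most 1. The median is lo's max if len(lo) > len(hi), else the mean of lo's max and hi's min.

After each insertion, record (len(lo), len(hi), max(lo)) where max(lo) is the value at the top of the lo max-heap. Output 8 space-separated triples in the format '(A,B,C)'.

Answer: (1,0,37) (1,1,35) (2,1,35) (2,2,34) (3,2,34) (3,3,33) (4,3,33) (4,4,33)

Derivation:
Step 1: insert 37 -> lo=[37] hi=[] -> (len(lo)=1, len(hi)=0, max(lo)=37)
Step 2: insert 35 -> lo=[35] hi=[37] -> (len(lo)=1, len(hi)=1, max(lo)=35)
Step 3: insert 33 -> lo=[33, 35] hi=[37] -> (len(lo)=2, len(hi)=1, max(lo)=35)
Step 4: insert 34 -> lo=[33, 34] hi=[35, 37] -> (len(lo)=2, len(hi)=2, max(lo)=34)
Step 5: insert 22 -> lo=[22, 33, 34] hi=[35, 37] -> (len(lo)=3, len(hi)=2, max(lo)=34)
Step 6: insert 20 -> lo=[20, 22, 33] hi=[34, 35, 37] -> (len(lo)=3, len(hi)=3, max(lo)=33)
Step 7: insert 24 -> lo=[20, 22, 24, 33] hi=[34, 35, 37] -> (len(lo)=4, len(hi)=3, max(lo)=33)
Step 8: insert 42 -> lo=[20, 22, 24, 33] hi=[34, 35, 37, 42] -> (len(lo)=4, len(hi)=4, max(lo)=33)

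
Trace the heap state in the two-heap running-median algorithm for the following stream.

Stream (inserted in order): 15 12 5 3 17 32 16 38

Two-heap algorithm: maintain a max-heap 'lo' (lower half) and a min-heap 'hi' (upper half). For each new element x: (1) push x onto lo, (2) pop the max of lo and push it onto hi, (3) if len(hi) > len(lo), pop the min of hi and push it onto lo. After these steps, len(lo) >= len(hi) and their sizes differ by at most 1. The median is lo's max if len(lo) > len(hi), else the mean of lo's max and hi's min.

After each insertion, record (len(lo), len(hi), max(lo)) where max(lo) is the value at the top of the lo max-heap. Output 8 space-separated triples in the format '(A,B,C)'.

Answer: (1,0,15) (1,1,12) (2,1,12) (2,2,5) (3,2,12) (3,3,12) (4,3,15) (4,4,15)

Derivation:
Step 1: insert 15 -> lo=[15] hi=[] -> (len(lo)=1, len(hi)=0, max(lo)=15)
Step 2: insert 12 -> lo=[12] hi=[15] -> (len(lo)=1, len(hi)=1, max(lo)=12)
Step 3: insert 5 -> lo=[5, 12] hi=[15] -> (len(lo)=2, len(hi)=1, max(lo)=12)
Step 4: insert 3 -> lo=[3, 5] hi=[12, 15] -> (len(lo)=2, len(hi)=2, max(lo)=5)
Step 5: insert 17 -> lo=[3, 5, 12] hi=[15, 17] -> (len(lo)=3, len(hi)=2, max(lo)=12)
Step 6: insert 32 -> lo=[3, 5, 12] hi=[15, 17, 32] -> (len(lo)=3, len(hi)=3, max(lo)=12)
Step 7: insert 16 -> lo=[3, 5, 12, 15] hi=[16, 17, 32] -> (len(lo)=4, len(hi)=3, max(lo)=15)
Step 8: insert 38 -> lo=[3, 5, 12, 15] hi=[16, 17, 32, 38] -> (len(lo)=4, len(hi)=4, max(lo)=15)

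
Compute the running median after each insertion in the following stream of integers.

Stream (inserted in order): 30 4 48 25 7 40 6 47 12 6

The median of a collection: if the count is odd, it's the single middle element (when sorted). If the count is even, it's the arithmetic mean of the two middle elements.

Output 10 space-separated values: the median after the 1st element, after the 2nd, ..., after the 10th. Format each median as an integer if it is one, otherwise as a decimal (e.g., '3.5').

Answer: 30 17 30 27.5 25 27.5 25 27.5 25 18.5

Derivation:
Step 1: insert 30 -> lo=[30] (size 1, max 30) hi=[] (size 0) -> median=30
Step 2: insert 4 -> lo=[4] (size 1, max 4) hi=[30] (size 1, min 30) -> median=17
Step 3: insert 48 -> lo=[4, 30] (size 2, max 30) hi=[48] (size 1, min 48) -> median=30
Step 4: insert 25 -> lo=[4, 25] (size 2, max 25) hi=[30, 48] (size 2, min 30) -> median=27.5
Step 5: insert 7 -> lo=[4, 7, 25] (size 3, max 25) hi=[30, 48] (size 2, min 30) -> median=25
Step 6: insert 40 -> lo=[4, 7, 25] (size 3, max 25) hi=[30, 40, 48] (size 3, min 30) -> median=27.5
Step 7: insert 6 -> lo=[4, 6, 7, 25] (size 4, max 25) hi=[30, 40, 48] (size 3, min 30) -> median=25
Step 8: insert 47 -> lo=[4, 6, 7, 25] (size 4, max 25) hi=[30, 40, 47, 48] (size 4, min 30) -> median=27.5
Step 9: insert 12 -> lo=[4, 6, 7, 12, 25] (size 5, max 25) hi=[30, 40, 47, 48] (size 4, min 30) -> median=25
Step 10: insert 6 -> lo=[4, 6, 6, 7, 12] (size 5, max 12) hi=[25, 30, 40, 47, 48] (size 5, min 25) -> median=18.5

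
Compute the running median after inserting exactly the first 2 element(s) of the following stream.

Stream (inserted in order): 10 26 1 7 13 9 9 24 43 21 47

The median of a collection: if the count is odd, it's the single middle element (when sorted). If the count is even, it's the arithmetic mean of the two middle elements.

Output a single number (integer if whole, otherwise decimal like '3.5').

Step 1: insert 10 -> lo=[10] (size 1, max 10) hi=[] (size 0) -> median=10
Step 2: insert 26 -> lo=[10] (size 1, max 10) hi=[26] (size 1, min 26) -> median=18

Answer: 18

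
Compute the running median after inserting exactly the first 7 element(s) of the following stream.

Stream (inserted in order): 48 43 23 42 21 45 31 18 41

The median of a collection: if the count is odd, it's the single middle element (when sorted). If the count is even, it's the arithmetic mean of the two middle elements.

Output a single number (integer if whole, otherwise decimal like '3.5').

Step 1: insert 48 -> lo=[48] (size 1, max 48) hi=[] (size 0) -> median=48
Step 2: insert 43 -> lo=[43] (size 1, max 43) hi=[48] (size 1, min 48) -> median=45.5
Step 3: insert 23 -> lo=[23, 43] (size 2, max 43) hi=[48] (size 1, min 48) -> median=43
Step 4: insert 42 -> lo=[23, 42] (size 2, max 42) hi=[43, 48] (size 2, min 43) -> median=42.5
Step 5: insert 21 -> lo=[21, 23, 42] (size 3, max 42) hi=[43, 48] (size 2, min 43) -> median=42
Step 6: insert 45 -> lo=[21, 23, 42] (size 3, max 42) hi=[43, 45, 48] (size 3, min 43) -> median=42.5
Step 7: insert 31 -> lo=[21, 23, 31, 42] (size 4, max 42) hi=[43, 45, 48] (size 3, min 43) -> median=42

Answer: 42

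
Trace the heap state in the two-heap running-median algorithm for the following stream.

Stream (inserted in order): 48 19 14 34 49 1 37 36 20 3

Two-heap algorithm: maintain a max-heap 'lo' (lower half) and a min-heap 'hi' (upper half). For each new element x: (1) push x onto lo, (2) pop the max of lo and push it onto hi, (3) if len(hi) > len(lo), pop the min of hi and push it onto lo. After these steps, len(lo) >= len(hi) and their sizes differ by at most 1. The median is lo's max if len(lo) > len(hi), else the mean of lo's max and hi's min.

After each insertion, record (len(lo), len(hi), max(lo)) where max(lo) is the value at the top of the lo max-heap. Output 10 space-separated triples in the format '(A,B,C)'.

Step 1: insert 48 -> lo=[48] hi=[] -> (len(lo)=1, len(hi)=0, max(lo)=48)
Step 2: insert 19 -> lo=[19] hi=[48] -> (len(lo)=1, len(hi)=1, max(lo)=19)
Step 3: insert 14 -> lo=[14, 19] hi=[48] -> (len(lo)=2, len(hi)=1, max(lo)=19)
Step 4: insert 34 -> lo=[14, 19] hi=[34, 48] -> (len(lo)=2, len(hi)=2, max(lo)=19)
Step 5: insert 49 -> lo=[14, 19, 34] hi=[48, 49] -> (len(lo)=3, len(hi)=2, max(lo)=34)
Step 6: insert 1 -> lo=[1, 14, 19] hi=[34, 48, 49] -> (len(lo)=3, len(hi)=3, max(lo)=19)
Step 7: insert 37 -> lo=[1, 14, 19, 34] hi=[37, 48, 49] -> (len(lo)=4, len(hi)=3, max(lo)=34)
Step 8: insert 36 -> lo=[1, 14, 19, 34] hi=[36, 37, 48, 49] -> (len(lo)=4, len(hi)=4, max(lo)=34)
Step 9: insert 20 -> lo=[1, 14, 19, 20, 34] hi=[36, 37, 48, 49] -> (len(lo)=5, len(hi)=4, max(lo)=34)
Step 10: insert 3 -> lo=[1, 3, 14, 19, 20] hi=[34, 36, 37, 48, 49] -> (len(lo)=5, len(hi)=5, max(lo)=20)

Answer: (1,0,48) (1,1,19) (2,1,19) (2,2,19) (3,2,34) (3,3,19) (4,3,34) (4,4,34) (5,4,34) (5,5,20)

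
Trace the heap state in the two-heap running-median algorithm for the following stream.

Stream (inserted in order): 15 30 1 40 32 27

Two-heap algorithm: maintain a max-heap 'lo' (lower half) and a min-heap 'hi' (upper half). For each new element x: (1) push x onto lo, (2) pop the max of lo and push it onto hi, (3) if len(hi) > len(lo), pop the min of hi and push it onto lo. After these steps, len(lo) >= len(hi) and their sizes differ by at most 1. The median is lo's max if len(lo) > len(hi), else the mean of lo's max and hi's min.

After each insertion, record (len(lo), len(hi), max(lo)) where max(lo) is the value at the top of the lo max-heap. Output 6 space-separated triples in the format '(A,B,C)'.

Step 1: insert 15 -> lo=[15] hi=[] -> (len(lo)=1, len(hi)=0, max(lo)=15)
Step 2: insert 30 -> lo=[15] hi=[30] -> (len(lo)=1, len(hi)=1, max(lo)=15)
Step 3: insert 1 -> lo=[1, 15] hi=[30] -> (len(lo)=2, len(hi)=1, max(lo)=15)
Step 4: insert 40 -> lo=[1, 15] hi=[30, 40] -> (len(lo)=2, len(hi)=2, max(lo)=15)
Step 5: insert 32 -> lo=[1, 15, 30] hi=[32, 40] -> (len(lo)=3, len(hi)=2, max(lo)=30)
Step 6: insert 27 -> lo=[1, 15, 27] hi=[30, 32, 40] -> (len(lo)=3, len(hi)=3, max(lo)=27)

Answer: (1,0,15) (1,1,15) (2,1,15) (2,2,15) (3,2,30) (3,3,27)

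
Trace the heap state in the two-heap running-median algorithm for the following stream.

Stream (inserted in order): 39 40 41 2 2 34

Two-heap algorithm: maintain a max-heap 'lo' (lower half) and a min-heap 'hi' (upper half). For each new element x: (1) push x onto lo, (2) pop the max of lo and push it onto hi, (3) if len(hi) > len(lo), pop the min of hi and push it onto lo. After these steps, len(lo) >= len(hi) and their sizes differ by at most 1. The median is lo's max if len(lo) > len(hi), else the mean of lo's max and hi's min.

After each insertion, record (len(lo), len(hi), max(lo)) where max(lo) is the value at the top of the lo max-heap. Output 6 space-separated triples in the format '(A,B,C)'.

Step 1: insert 39 -> lo=[39] hi=[] -> (len(lo)=1, len(hi)=0, max(lo)=39)
Step 2: insert 40 -> lo=[39] hi=[40] -> (len(lo)=1, len(hi)=1, max(lo)=39)
Step 3: insert 41 -> lo=[39, 40] hi=[41] -> (len(lo)=2, len(hi)=1, max(lo)=40)
Step 4: insert 2 -> lo=[2, 39] hi=[40, 41] -> (len(lo)=2, len(hi)=2, max(lo)=39)
Step 5: insert 2 -> lo=[2, 2, 39] hi=[40, 41] -> (len(lo)=3, len(hi)=2, max(lo)=39)
Step 6: insert 34 -> lo=[2, 2, 34] hi=[39, 40, 41] -> (len(lo)=3, len(hi)=3, max(lo)=34)

Answer: (1,0,39) (1,1,39) (2,1,40) (2,2,39) (3,2,39) (3,3,34)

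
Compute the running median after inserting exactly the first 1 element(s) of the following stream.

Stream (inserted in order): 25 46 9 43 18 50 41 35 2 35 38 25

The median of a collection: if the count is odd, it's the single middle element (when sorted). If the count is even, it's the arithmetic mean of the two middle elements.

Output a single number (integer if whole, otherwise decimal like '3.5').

Step 1: insert 25 -> lo=[25] (size 1, max 25) hi=[] (size 0) -> median=25

Answer: 25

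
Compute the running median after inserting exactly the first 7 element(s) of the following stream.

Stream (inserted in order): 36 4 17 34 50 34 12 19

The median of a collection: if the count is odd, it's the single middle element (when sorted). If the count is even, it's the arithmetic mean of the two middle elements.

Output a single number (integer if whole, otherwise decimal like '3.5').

Answer: 34

Derivation:
Step 1: insert 36 -> lo=[36] (size 1, max 36) hi=[] (size 0) -> median=36
Step 2: insert 4 -> lo=[4] (size 1, max 4) hi=[36] (size 1, min 36) -> median=20
Step 3: insert 17 -> lo=[4, 17] (size 2, max 17) hi=[36] (size 1, min 36) -> median=17
Step 4: insert 34 -> lo=[4, 17] (size 2, max 17) hi=[34, 36] (size 2, min 34) -> median=25.5
Step 5: insert 50 -> lo=[4, 17, 34] (size 3, max 34) hi=[36, 50] (size 2, min 36) -> median=34
Step 6: insert 34 -> lo=[4, 17, 34] (size 3, max 34) hi=[34, 36, 50] (size 3, min 34) -> median=34
Step 7: insert 12 -> lo=[4, 12, 17, 34] (size 4, max 34) hi=[34, 36, 50] (size 3, min 34) -> median=34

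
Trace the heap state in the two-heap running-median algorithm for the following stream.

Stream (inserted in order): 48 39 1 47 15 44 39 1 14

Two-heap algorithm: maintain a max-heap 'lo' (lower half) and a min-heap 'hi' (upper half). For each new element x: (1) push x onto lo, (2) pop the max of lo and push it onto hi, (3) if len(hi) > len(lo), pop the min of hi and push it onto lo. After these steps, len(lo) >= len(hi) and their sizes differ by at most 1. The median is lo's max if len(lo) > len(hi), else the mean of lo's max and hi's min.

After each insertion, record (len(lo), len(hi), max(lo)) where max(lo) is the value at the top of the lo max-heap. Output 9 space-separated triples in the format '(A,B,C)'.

Step 1: insert 48 -> lo=[48] hi=[] -> (len(lo)=1, len(hi)=0, max(lo)=48)
Step 2: insert 39 -> lo=[39] hi=[48] -> (len(lo)=1, len(hi)=1, max(lo)=39)
Step 3: insert 1 -> lo=[1, 39] hi=[48] -> (len(lo)=2, len(hi)=1, max(lo)=39)
Step 4: insert 47 -> lo=[1, 39] hi=[47, 48] -> (len(lo)=2, len(hi)=2, max(lo)=39)
Step 5: insert 15 -> lo=[1, 15, 39] hi=[47, 48] -> (len(lo)=3, len(hi)=2, max(lo)=39)
Step 6: insert 44 -> lo=[1, 15, 39] hi=[44, 47, 48] -> (len(lo)=3, len(hi)=3, max(lo)=39)
Step 7: insert 39 -> lo=[1, 15, 39, 39] hi=[44, 47, 48] -> (len(lo)=4, len(hi)=3, max(lo)=39)
Step 8: insert 1 -> lo=[1, 1, 15, 39] hi=[39, 44, 47, 48] -> (len(lo)=4, len(hi)=4, max(lo)=39)
Step 9: insert 14 -> lo=[1, 1, 14, 15, 39] hi=[39, 44, 47, 48] -> (len(lo)=5, len(hi)=4, max(lo)=39)

Answer: (1,0,48) (1,1,39) (2,1,39) (2,2,39) (3,2,39) (3,3,39) (4,3,39) (4,4,39) (5,4,39)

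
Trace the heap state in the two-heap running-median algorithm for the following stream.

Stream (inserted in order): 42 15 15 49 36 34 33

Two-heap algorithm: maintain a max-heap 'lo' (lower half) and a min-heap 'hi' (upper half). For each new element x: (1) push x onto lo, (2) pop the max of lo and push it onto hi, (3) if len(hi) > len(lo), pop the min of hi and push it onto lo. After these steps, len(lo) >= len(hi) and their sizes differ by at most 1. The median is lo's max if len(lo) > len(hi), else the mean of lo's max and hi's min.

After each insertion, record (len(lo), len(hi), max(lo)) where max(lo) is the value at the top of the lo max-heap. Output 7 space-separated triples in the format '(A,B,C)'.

Answer: (1,0,42) (1,1,15) (2,1,15) (2,2,15) (3,2,36) (3,3,34) (4,3,34)

Derivation:
Step 1: insert 42 -> lo=[42] hi=[] -> (len(lo)=1, len(hi)=0, max(lo)=42)
Step 2: insert 15 -> lo=[15] hi=[42] -> (len(lo)=1, len(hi)=1, max(lo)=15)
Step 3: insert 15 -> lo=[15, 15] hi=[42] -> (len(lo)=2, len(hi)=1, max(lo)=15)
Step 4: insert 49 -> lo=[15, 15] hi=[42, 49] -> (len(lo)=2, len(hi)=2, max(lo)=15)
Step 5: insert 36 -> lo=[15, 15, 36] hi=[42, 49] -> (len(lo)=3, len(hi)=2, max(lo)=36)
Step 6: insert 34 -> lo=[15, 15, 34] hi=[36, 42, 49] -> (len(lo)=3, len(hi)=3, max(lo)=34)
Step 7: insert 33 -> lo=[15, 15, 33, 34] hi=[36, 42, 49] -> (len(lo)=4, len(hi)=3, max(lo)=34)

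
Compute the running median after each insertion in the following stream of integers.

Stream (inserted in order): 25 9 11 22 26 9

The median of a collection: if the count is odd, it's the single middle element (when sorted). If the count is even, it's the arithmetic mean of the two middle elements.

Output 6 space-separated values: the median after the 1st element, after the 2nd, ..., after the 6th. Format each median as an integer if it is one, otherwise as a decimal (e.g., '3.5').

Step 1: insert 25 -> lo=[25] (size 1, max 25) hi=[] (size 0) -> median=25
Step 2: insert 9 -> lo=[9] (size 1, max 9) hi=[25] (size 1, min 25) -> median=17
Step 3: insert 11 -> lo=[9, 11] (size 2, max 11) hi=[25] (size 1, min 25) -> median=11
Step 4: insert 22 -> lo=[9, 11] (size 2, max 11) hi=[22, 25] (size 2, min 22) -> median=16.5
Step 5: insert 26 -> lo=[9, 11, 22] (size 3, max 22) hi=[25, 26] (size 2, min 25) -> median=22
Step 6: insert 9 -> lo=[9, 9, 11] (size 3, max 11) hi=[22, 25, 26] (size 3, min 22) -> median=16.5

Answer: 25 17 11 16.5 22 16.5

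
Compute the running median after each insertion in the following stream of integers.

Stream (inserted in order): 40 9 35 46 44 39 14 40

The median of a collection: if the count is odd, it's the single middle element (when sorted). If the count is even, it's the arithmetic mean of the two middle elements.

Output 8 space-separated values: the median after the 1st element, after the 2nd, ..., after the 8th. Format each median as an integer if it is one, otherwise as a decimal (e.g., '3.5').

Step 1: insert 40 -> lo=[40] (size 1, max 40) hi=[] (size 0) -> median=40
Step 2: insert 9 -> lo=[9] (size 1, max 9) hi=[40] (size 1, min 40) -> median=24.5
Step 3: insert 35 -> lo=[9, 35] (size 2, max 35) hi=[40] (size 1, min 40) -> median=35
Step 4: insert 46 -> lo=[9, 35] (size 2, max 35) hi=[40, 46] (size 2, min 40) -> median=37.5
Step 5: insert 44 -> lo=[9, 35, 40] (size 3, max 40) hi=[44, 46] (size 2, min 44) -> median=40
Step 6: insert 39 -> lo=[9, 35, 39] (size 3, max 39) hi=[40, 44, 46] (size 3, min 40) -> median=39.5
Step 7: insert 14 -> lo=[9, 14, 35, 39] (size 4, max 39) hi=[40, 44, 46] (size 3, min 40) -> median=39
Step 8: insert 40 -> lo=[9, 14, 35, 39] (size 4, max 39) hi=[40, 40, 44, 46] (size 4, min 40) -> median=39.5

Answer: 40 24.5 35 37.5 40 39.5 39 39.5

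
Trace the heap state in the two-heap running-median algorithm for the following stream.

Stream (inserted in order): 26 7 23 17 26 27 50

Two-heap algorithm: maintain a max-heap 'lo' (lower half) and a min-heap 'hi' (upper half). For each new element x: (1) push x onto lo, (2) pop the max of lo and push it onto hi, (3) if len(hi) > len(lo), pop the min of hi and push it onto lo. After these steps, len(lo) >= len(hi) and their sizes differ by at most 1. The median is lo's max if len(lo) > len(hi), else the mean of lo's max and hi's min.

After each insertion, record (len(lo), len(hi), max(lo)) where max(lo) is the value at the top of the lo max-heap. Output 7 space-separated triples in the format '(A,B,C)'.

Answer: (1,0,26) (1,1,7) (2,1,23) (2,2,17) (3,2,23) (3,3,23) (4,3,26)

Derivation:
Step 1: insert 26 -> lo=[26] hi=[] -> (len(lo)=1, len(hi)=0, max(lo)=26)
Step 2: insert 7 -> lo=[7] hi=[26] -> (len(lo)=1, len(hi)=1, max(lo)=7)
Step 3: insert 23 -> lo=[7, 23] hi=[26] -> (len(lo)=2, len(hi)=1, max(lo)=23)
Step 4: insert 17 -> lo=[7, 17] hi=[23, 26] -> (len(lo)=2, len(hi)=2, max(lo)=17)
Step 5: insert 26 -> lo=[7, 17, 23] hi=[26, 26] -> (len(lo)=3, len(hi)=2, max(lo)=23)
Step 6: insert 27 -> lo=[7, 17, 23] hi=[26, 26, 27] -> (len(lo)=3, len(hi)=3, max(lo)=23)
Step 7: insert 50 -> lo=[7, 17, 23, 26] hi=[26, 27, 50] -> (len(lo)=4, len(hi)=3, max(lo)=26)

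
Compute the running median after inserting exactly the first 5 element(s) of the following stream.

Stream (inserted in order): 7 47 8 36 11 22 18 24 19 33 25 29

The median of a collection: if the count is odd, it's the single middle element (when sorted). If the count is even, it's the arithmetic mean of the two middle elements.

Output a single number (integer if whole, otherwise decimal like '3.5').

Answer: 11

Derivation:
Step 1: insert 7 -> lo=[7] (size 1, max 7) hi=[] (size 0) -> median=7
Step 2: insert 47 -> lo=[7] (size 1, max 7) hi=[47] (size 1, min 47) -> median=27
Step 3: insert 8 -> lo=[7, 8] (size 2, max 8) hi=[47] (size 1, min 47) -> median=8
Step 4: insert 36 -> lo=[7, 8] (size 2, max 8) hi=[36, 47] (size 2, min 36) -> median=22
Step 5: insert 11 -> lo=[7, 8, 11] (size 3, max 11) hi=[36, 47] (size 2, min 36) -> median=11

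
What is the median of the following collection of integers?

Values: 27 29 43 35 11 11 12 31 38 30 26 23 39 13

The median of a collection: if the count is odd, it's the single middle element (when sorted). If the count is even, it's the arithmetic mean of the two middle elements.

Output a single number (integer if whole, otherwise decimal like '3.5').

Step 1: insert 27 -> lo=[27] (size 1, max 27) hi=[] (size 0) -> median=27
Step 2: insert 29 -> lo=[27] (size 1, max 27) hi=[29] (size 1, min 29) -> median=28
Step 3: insert 43 -> lo=[27, 29] (size 2, max 29) hi=[43] (size 1, min 43) -> median=29
Step 4: insert 35 -> lo=[27, 29] (size 2, max 29) hi=[35, 43] (size 2, min 35) -> median=32
Step 5: insert 11 -> lo=[11, 27, 29] (size 3, max 29) hi=[35, 43] (size 2, min 35) -> median=29
Step 6: insert 11 -> lo=[11, 11, 27] (size 3, max 27) hi=[29, 35, 43] (size 3, min 29) -> median=28
Step 7: insert 12 -> lo=[11, 11, 12, 27] (size 4, max 27) hi=[29, 35, 43] (size 3, min 29) -> median=27
Step 8: insert 31 -> lo=[11, 11, 12, 27] (size 4, max 27) hi=[29, 31, 35, 43] (size 4, min 29) -> median=28
Step 9: insert 38 -> lo=[11, 11, 12, 27, 29] (size 5, max 29) hi=[31, 35, 38, 43] (size 4, min 31) -> median=29
Step 10: insert 30 -> lo=[11, 11, 12, 27, 29] (size 5, max 29) hi=[30, 31, 35, 38, 43] (size 5, min 30) -> median=29.5
Step 11: insert 26 -> lo=[11, 11, 12, 26, 27, 29] (size 6, max 29) hi=[30, 31, 35, 38, 43] (size 5, min 30) -> median=29
Step 12: insert 23 -> lo=[11, 11, 12, 23, 26, 27] (size 6, max 27) hi=[29, 30, 31, 35, 38, 43] (size 6, min 29) -> median=28
Step 13: insert 39 -> lo=[11, 11, 12, 23, 26, 27, 29] (size 7, max 29) hi=[30, 31, 35, 38, 39, 43] (size 6, min 30) -> median=29
Step 14: insert 13 -> lo=[11, 11, 12, 13, 23, 26, 27] (size 7, max 27) hi=[29, 30, 31, 35, 38, 39, 43] (size 7, min 29) -> median=28

Answer: 28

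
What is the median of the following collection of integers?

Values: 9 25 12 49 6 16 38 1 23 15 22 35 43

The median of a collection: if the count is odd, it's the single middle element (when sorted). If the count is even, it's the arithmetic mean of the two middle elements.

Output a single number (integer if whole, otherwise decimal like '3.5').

Answer: 22

Derivation:
Step 1: insert 9 -> lo=[9] (size 1, max 9) hi=[] (size 0) -> median=9
Step 2: insert 25 -> lo=[9] (size 1, max 9) hi=[25] (size 1, min 25) -> median=17
Step 3: insert 12 -> lo=[9, 12] (size 2, max 12) hi=[25] (size 1, min 25) -> median=12
Step 4: insert 49 -> lo=[9, 12] (size 2, max 12) hi=[25, 49] (size 2, min 25) -> median=18.5
Step 5: insert 6 -> lo=[6, 9, 12] (size 3, max 12) hi=[25, 49] (size 2, min 25) -> median=12
Step 6: insert 16 -> lo=[6, 9, 12] (size 3, max 12) hi=[16, 25, 49] (size 3, min 16) -> median=14
Step 7: insert 38 -> lo=[6, 9, 12, 16] (size 4, max 16) hi=[25, 38, 49] (size 3, min 25) -> median=16
Step 8: insert 1 -> lo=[1, 6, 9, 12] (size 4, max 12) hi=[16, 25, 38, 49] (size 4, min 16) -> median=14
Step 9: insert 23 -> lo=[1, 6, 9, 12, 16] (size 5, max 16) hi=[23, 25, 38, 49] (size 4, min 23) -> median=16
Step 10: insert 15 -> lo=[1, 6, 9, 12, 15] (size 5, max 15) hi=[16, 23, 25, 38, 49] (size 5, min 16) -> median=15.5
Step 11: insert 22 -> lo=[1, 6, 9, 12, 15, 16] (size 6, max 16) hi=[22, 23, 25, 38, 49] (size 5, min 22) -> median=16
Step 12: insert 35 -> lo=[1, 6, 9, 12, 15, 16] (size 6, max 16) hi=[22, 23, 25, 35, 38, 49] (size 6, min 22) -> median=19
Step 13: insert 43 -> lo=[1, 6, 9, 12, 15, 16, 22] (size 7, max 22) hi=[23, 25, 35, 38, 43, 49] (size 6, min 23) -> median=22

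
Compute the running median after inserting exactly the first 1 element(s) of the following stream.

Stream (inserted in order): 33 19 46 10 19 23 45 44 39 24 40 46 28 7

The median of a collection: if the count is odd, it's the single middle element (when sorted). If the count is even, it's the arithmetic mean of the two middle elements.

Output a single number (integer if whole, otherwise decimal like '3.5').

Step 1: insert 33 -> lo=[33] (size 1, max 33) hi=[] (size 0) -> median=33

Answer: 33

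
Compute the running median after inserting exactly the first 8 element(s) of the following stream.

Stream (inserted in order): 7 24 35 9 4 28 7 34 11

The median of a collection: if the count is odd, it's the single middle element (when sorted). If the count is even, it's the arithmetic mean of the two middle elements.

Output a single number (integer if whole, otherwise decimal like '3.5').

Step 1: insert 7 -> lo=[7] (size 1, max 7) hi=[] (size 0) -> median=7
Step 2: insert 24 -> lo=[7] (size 1, max 7) hi=[24] (size 1, min 24) -> median=15.5
Step 3: insert 35 -> lo=[7, 24] (size 2, max 24) hi=[35] (size 1, min 35) -> median=24
Step 4: insert 9 -> lo=[7, 9] (size 2, max 9) hi=[24, 35] (size 2, min 24) -> median=16.5
Step 5: insert 4 -> lo=[4, 7, 9] (size 3, max 9) hi=[24, 35] (size 2, min 24) -> median=9
Step 6: insert 28 -> lo=[4, 7, 9] (size 3, max 9) hi=[24, 28, 35] (size 3, min 24) -> median=16.5
Step 7: insert 7 -> lo=[4, 7, 7, 9] (size 4, max 9) hi=[24, 28, 35] (size 3, min 24) -> median=9
Step 8: insert 34 -> lo=[4, 7, 7, 9] (size 4, max 9) hi=[24, 28, 34, 35] (size 4, min 24) -> median=16.5

Answer: 16.5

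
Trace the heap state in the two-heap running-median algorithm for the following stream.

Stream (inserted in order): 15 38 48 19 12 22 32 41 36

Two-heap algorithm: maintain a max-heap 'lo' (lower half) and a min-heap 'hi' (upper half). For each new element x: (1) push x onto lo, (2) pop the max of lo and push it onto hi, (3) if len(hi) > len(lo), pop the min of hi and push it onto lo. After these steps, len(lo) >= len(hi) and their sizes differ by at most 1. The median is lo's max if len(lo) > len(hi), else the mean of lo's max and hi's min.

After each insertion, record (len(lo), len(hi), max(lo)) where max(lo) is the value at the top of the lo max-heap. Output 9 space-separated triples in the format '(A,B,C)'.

Answer: (1,0,15) (1,1,15) (2,1,38) (2,2,19) (3,2,19) (3,3,19) (4,3,22) (4,4,22) (5,4,32)

Derivation:
Step 1: insert 15 -> lo=[15] hi=[] -> (len(lo)=1, len(hi)=0, max(lo)=15)
Step 2: insert 38 -> lo=[15] hi=[38] -> (len(lo)=1, len(hi)=1, max(lo)=15)
Step 3: insert 48 -> lo=[15, 38] hi=[48] -> (len(lo)=2, len(hi)=1, max(lo)=38)
Step 4: insert 19 -> lo=[15, 19] hi=[38, 48] -> (len(lo)=2, len(hi)=2, max(lo)=19)
Step 5: insert 12 -> lo=[12, 15, 19] hi=[38, 48] -> (len(lo)=3, len(hi)=2, max(lo)=19)
Step 6: insert 22 -> lo=[12, 15, 19] hi=[22, 38, 48] -> (len(lo)=3, len(hi)=3, max(lo)=19)
Step 7: insert 32 -> lo=[12, 15, 19, 22] hi=[32, 38, 48] -> (len(lo)=4, len(hi)=3, max(lo)=22)
Step 8: insert 41 -> lo=[12, 15, 19, 22] hi=[32, 38, 41, 48] -> (len(lo)=4, len(hi)=4, max(lo)=22)
Step 9: insert 36 -> lo=[12, 15, 19, 22, 32] hi=[36, 38, 41, 48] -> (len(lo)=5, len(hi)=4, max(lo)=32)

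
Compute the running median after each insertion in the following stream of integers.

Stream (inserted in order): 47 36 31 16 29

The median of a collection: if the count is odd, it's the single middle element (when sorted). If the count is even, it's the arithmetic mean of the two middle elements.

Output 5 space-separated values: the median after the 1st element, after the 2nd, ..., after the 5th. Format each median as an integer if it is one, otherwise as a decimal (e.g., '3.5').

Step 1: insert 47 -> lo=[47] (size 1, max 47) hi=[] (size 0) -> median=47
Step 2: insert 36 -> lo=[36] (size 1, max 36) hi=[47] (size 1, min 47) -> median=41.5
Step 3: insert 31 -> lo=[31, 36] (size 2, max 36) hi=[47] (size 1, min 47) -> median=36
Step 4: insert 16 -> lo=[16, 31] (size 2, max 31) hi=[36, 47] (size 2, min 36) -> median=33.5
Step 5: insert 29 -> lo=[16, 29, 31] (size 3, max 31) hi=[36, 47] (size 2, min 36) -> median=31

Answer: 47 41.5 36 33.5 31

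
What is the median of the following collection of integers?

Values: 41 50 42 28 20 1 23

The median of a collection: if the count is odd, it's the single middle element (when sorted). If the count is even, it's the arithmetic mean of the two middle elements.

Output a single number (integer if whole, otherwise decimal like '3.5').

Step 1: insert 41 -> lo=[41] (size 1, max 41) hi=[] (size 0) -> median=41
Step 2: insert 50 -> lo=[41] (size 1, max 41) hi=[50] (size 1, min 50) -> median=45.5
Step 3: insert 42 -> lo=[41, 42] (size 2, max 42) hi=[50] (size 1, min 50) -> median=42
Step 4: insert 28 -> lo=[28, 41] (size 2, max 41) hi=[42, 50] (size 2, min 42) -> median=41.5
Step 5: insert 20 -> lo=[20, 28, 41] (size 3, max 41) hi=[42, 50] (size 2, min 42) -> median=41
Step 6: insert 1 -> lo=[1, 20, 28] (size 3, max 28) hi=[41, 42, 50] (size 3, min 41) -> median=34.5
Step 7: insert 23 -> lo=[1, 20, 23, 28] (size 4, max 28) hi=[41, 42, 50] (size 3, min 41) -> median=28

Answer: 28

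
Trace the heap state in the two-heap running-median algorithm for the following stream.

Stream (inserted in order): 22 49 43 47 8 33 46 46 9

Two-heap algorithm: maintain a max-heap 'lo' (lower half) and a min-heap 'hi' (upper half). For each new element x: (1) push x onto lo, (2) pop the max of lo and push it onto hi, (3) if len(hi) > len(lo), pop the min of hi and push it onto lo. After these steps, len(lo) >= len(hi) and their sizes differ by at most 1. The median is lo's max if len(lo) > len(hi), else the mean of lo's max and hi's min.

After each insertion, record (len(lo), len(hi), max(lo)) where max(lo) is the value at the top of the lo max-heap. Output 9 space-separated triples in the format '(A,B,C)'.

Step 1: insert 22 -> lo=[22] hi=[] -> (len(lo)=1, len(hi)=0, max(lo)=22)
Step 2: insert 49 -> lo=[22] hi=[49] -> (len(lo)=1, len(hi)=1, max(lo)=22)
Step 3: insert 43 -> lo=[22, 43] hi=[49] -> (len(lo)=2, len(hi)=1, max(lo)=43)
Step 4: insert 47 -> lo=[22, 43] hi=[47, 49] -> (len(lo)=2, len(hi)=2, max(lo)=43)
Step 5: insert 8 -> lo=[8, 22, 43] hi=[47, 49] -> (len(lo)=3, len(hi)=2, max(lo)=43)
Step 6: insert 33 -> lo=[8, 22, 33] hi=[43, 47, 49] -> (len(lo)=3, len(hi)=3, max(lo)=33)
Step 7: insert 46 -> lo=[8, 22, 33, 43] hi=[46, 47, 49] -> (len(lo)=4, len(hi)=3, max(lo)=43)
Step 8: insert 46 -> lo=[8, 22, 33, 43] hi=[46, 46, 47, 49] -> (len(lo)=4, len(hi)=4, max(lo)=43)
Step 9: insert 9 -> lo=[8, 9, 22, 33, 43] hi=[46, 46, 47, 49] -> (len(lo)=5, len(hi)=4, max(lo)=43)

Answer: (1,0,22) (1,1,22) (2,1,43) (2,2,43) (3,2,43) (3,3,33) (4,3,43) (4,4,43) (5,4,43)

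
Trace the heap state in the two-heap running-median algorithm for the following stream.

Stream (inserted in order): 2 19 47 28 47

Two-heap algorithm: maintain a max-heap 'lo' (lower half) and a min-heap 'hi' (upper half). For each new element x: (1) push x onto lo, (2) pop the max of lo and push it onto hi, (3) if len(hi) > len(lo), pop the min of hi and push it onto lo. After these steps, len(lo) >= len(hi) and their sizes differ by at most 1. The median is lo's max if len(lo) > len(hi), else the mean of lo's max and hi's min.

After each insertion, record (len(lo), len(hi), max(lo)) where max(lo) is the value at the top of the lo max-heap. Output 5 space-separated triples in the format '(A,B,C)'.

Step 1: insert 2 -> lo=[2] hi=[] -> (len(lo)=1, len(hi)=0, max(lo)=2)
Step 2: insert 19 -> lo=[2] hi=[19] -> (len(lo)=1, len(hi)=1, max(lo)=2)
Step 3: insert 47 -> lo=[2, 19] hi=[47] -> (len(lo)=2, len(hi)=1, max(lo)=19)
Step 4: insert 28 -> lo=[2, 19] hi=[28, 47] -> (len(lo)=2, len(hi)=2, max(lo)=19)
Step 5: insert 47 -> lo=[2, 19, 28] hi=[47, 47] -> (len(lo)=3, len(hi)=2, max(lo)=28)

Answer: (1,0,2) (1,1,2) (2,1,19) (2,2,19) (3,2,28)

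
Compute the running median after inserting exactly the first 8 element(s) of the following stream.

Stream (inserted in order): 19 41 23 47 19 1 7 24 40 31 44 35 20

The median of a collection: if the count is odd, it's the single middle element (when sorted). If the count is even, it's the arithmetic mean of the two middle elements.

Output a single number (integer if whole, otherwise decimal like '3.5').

Answer: 21

Derivation:
Step 1: insert 19 -> lo=[19] (size 1, max 19) hi=[] (size 0) -> median=19
Step 2: insert 41 -> lo=[19] (size 1, max 19) hi=[41] (size 1, min 41) -> median=30
Step 3: insert 23 -> lo=[19, 23] (size 2, max 23) hi=[41] (size 1, min 41) -> median=23
Step 4: insert 47 -> lo=[19, 23] (size 2, max 23) hi=[41, 47] (size 2, min 41) -> median=32
Step 5: insert 19 -> lo=[19, 19, 23] (size 3, max 23) hi=[41, 47] (size 2, min 41) -> median=23
Step 6: insert 1 -> lo=[1, 19, 19] (size 3, max 19) hi=[23, 41, 47] (size 3, min 23) -> median=21
Step 7: insert 7 -> lo=[1, 7, 19, 19] (size 4, max 19) hi=[23, 41, 47] (size 3, min 23) -> median=19
Step 8: insert 24 -> lo=[1, 7, 19, 19] (size 4, max 19) hi=[23, 24, 41, 47] (size 4, min 23) -> median=21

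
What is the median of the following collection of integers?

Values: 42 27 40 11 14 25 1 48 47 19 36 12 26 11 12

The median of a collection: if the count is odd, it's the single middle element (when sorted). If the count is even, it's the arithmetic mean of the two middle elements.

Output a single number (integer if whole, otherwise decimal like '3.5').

Answer: 25

Derivation:
Step 1: insert 42 -> lo=[42] (size 1, max 42) hi=[] (size 0) -> median=42
Step 2: insert 27 -> lo=[27] (size 1, max 27) hi=[42] (size 1, min 42) -> median=34.5
Step 3: insert 40 -> lo=[27, 40] (size 2, max 40) hi=[42] (size 1, min 42) -> median=40
Step 4: insert 11 -> lo=[11, 27] (size 2, max 27) hi=[40, 42] (size 2, min 40) -> median=33.5
Step 5: insert 14 -> lo=[11, 14, 27] (size 3, max 27) hi=[40, 42] (size 2, min 40) -> median=27
Step 6: insert 25 -> lo=[11, 14, 25] (size 3, max 25) hi=[27, 40, 42] (size 3, min 27) -> median=26
Step 7: insert 1 -> lo=[1, 11, 14, 25] (size 4, max 25) hi=[27, 40, 42] (size 3, min 27) -> median=25
Step 8: insert 48 -> lo=[1, 11, 14, 25] (size 4, max 25) hi=[27, 40, 42, 48] (size 4, min 27) -> median=26
Step 9: insert 47 -> lo=[1, 11, 14, 25, 27] (size 5, max 27) hi=[40, 42, 47, 48] (size 4, min 40) -> median=27
Step 10: insert 19 -> lo=[1, 11, 14, 19, 25] (size 5, max 25) hi=[27, 40, 42, 47, 48] (size 5, min 27) -> median=26
Step 11: insert 36 -> lo=[1, 11, 14, 19, 25, 27] (size 6, max 27) hi=[36, 40, 42, 47, 48] (size 5, min 36) -> median=27
Step 12: insert 12 -> lo=[1, 11, 12, 14, 19, 25] (size 6, max 25) hi=[27, 36, 40, 42, 47, 48] (size 6, min 27) -> median=26
Step 13: insert 26 -> lo=[1, 11, 12, 14, 19, 25, 26] (size 7, max 26) hi=[27, 36, 40, 42, 47, 48] (size 6, min 27) -> median=26
Step 14: insert 11 -> lo=[1, 11, 11, 12, 14, 19, 25] (size 7, max 25) hi=[26, 27, 36, 40, 42, 47, 48] (size 7, min 26) -> median=25.5
Step 15: insert 12 -> lo=[1, 11, 11, 12, 12, 14, 19, 25] (size 8, max 25) hi=[26, 27, 36, 40, 42, 47, 48] (size 7, min 26) -> median=25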